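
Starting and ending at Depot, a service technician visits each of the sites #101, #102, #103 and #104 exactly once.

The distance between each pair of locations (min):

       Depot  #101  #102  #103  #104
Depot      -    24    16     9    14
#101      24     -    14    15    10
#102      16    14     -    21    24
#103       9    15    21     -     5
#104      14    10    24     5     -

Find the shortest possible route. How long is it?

With 4 stops there are 4!/2 = 12 distinct round trips (a route and its reverse cost the same).
Depot → #101 → #102 → #103 → #104 → Depot: 24+14+21+5+14 = 78
Depot → #101 → #102 → #104 → #103 → Depot: 24+14+24+5+9 = 76
Depot → #101 → #103 → #102 → #104 → Depot: 24+15+21+24+14 = 98
Depot → #101 → #103 → #104 → #102 → Depot: 24+15+5+24+16 = 84
Depot → #101 → #104 → #102 → #103 → Depot: 24+10+24+21+9 = 88
Depot → #101 → #104 → #103 → #102 → Depot: 24+10+5+21+16 = 76
Depot → #102 → #101 → #103 → #104 → Depot: 16+14+15+5+14 = 64
Depot → #102 → #101 → #104 → #103 → Depot: 16+14+10+5+9 = 54
Depot → #102 → #103 → #101 → #104 → Depot: 16+21+15+10+14 = 76
Depot → #102 → #104 → #101 → #103 → Depot: 16+24+10+15+9 = 74
Depot → #103 → #101 → #102 → #104 → Depot: 9+15+14+24+14 = 76
Depot → #103 → #102 → #101 → #104 → Depot: 9+21+14+10+14 = 68
The minimum is 54.
One optimal route: Depot → #102 → #101 → #104 → #103 → Depot (or its reverse).

Shortest round trip = 54 min.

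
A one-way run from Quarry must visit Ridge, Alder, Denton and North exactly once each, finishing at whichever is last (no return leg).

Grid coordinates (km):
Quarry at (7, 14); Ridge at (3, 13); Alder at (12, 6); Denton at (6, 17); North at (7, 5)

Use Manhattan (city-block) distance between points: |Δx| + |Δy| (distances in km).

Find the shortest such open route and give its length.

There are 4! = 24 possible orderings.
Quarry → Ridge → Alder → Denton → North: 5+16+17+13 = 51
Quarry → Ridge → Alder → North → Denton: 5+16+6+13 = 40
Quarry → Ridge → Denton → Alder → North: 5+7+17+6 = 35
Quarry → Ridge → Denton → North → Alder: 5+7+13+6 = 31
Quarry → Ridge → North → Alder → Denton: 5+12+6+17 = 40
Quarry → Ridge → North → Denton → Alder: 5+12+13+17 = 47
Quarry → Alder → Ridge → Denton → North: 13+16+7+13 = 49
Quarry → Alder → Ridge → North → Denton: 13+16+12+13 = 54
Quarry → Alder → Denton → Ridge → North: 13+17+7+12 = 49
Quarry → Alder → Denton → North → Ridge: 13+17+13+12 = 55
Quarry → Alder → North → Ridge → Denton: 13+6+12+7 = 38
Quarry → Alder → North → Denton → Ridge: 13+6+13+7 = 39
Quarry → Denton → Ridge → Alder → North: 4+7+16+6 = 33
Quarry → Denton → Ridge → North → Alder: 4+7+12+6 = 29
… (10 more)
The minimum is 29.
One shortest path: Quarry → Denton → Ridge → North → Alder.

29 km — the minimum one-way total.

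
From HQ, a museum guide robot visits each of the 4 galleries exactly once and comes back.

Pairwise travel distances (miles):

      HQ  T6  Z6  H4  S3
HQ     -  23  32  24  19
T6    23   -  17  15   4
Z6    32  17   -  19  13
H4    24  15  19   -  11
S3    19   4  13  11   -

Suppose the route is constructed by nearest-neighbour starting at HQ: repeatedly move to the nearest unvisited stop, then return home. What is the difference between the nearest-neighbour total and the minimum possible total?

Excess over optimum: 6 miles.

HQ: S3=19, T6=23, H4=24, Z6=32 ⇒ S3
S3: T6=4, H4=11, Z6=13 ⇒ T6
T6: H4=15, Z6=17 ⇒ H4
H4: Z6=19 ⇒ Z6
NN route HQ → S3 → T6 → H4 → Z6 → HQ costs 89.
Optimal: HQ → T6 → S3 → Z6 → H4 → HQ costs 83 (by enumerating all 12 distinct tours).
Excess = 89 − 83 = 6.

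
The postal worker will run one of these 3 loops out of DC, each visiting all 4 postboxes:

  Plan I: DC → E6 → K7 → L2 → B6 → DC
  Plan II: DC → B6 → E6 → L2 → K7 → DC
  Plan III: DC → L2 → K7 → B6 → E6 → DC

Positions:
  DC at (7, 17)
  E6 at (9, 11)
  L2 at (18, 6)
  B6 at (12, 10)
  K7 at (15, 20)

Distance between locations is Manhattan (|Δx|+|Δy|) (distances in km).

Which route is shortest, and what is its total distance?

Plan I: 8 + 15 + 17 + 10 + 12 = 62
Plan II: 12 + 4 + 14 + 17 + 11 = 58
Plan III: 22 + 17 + 13 + 4 + 8 = 64

Shortest is Plan II, total 58 km.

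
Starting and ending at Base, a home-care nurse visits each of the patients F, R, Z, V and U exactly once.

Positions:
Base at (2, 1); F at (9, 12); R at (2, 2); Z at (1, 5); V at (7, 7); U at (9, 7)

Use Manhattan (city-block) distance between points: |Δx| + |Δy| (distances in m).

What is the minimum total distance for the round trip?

38 m — the shortest possible round trip.

There are 60 distinct closed tours to check (reversals are equivalent).
Base → F → R → Z → V → U → Base: 18+17+4+8+2+13 = 62
Base → F → R → Z → U → V → Base: 18+17+4+10+2+11 = 62
Base → F → R → V → Z → U → Base: 18+17+10+8+10+13 = 76
Base → F → R → V → U → Z → Base: 18+17+10+2+10+5 = 62
Base → F → R → U → Z → V → Base: 18+17+12+10+8+11 = 76
Base → F → R → U → V → Z → Base: 18+17+12+2+8+5 = 62
Base → F → Z → R → V → U → Base: 18+15+4+10+2+13 = 62
Base → F → Z → R → U → V → Base: 18+15+4+12+2+11 = 62
Base → F → Z → V → R → U → Base: 18+15+8+10+12+13 = 76
Base → F → Z → V → U → R → Base: 18+15+8+2+12+1 = 56
Base → F → Z → U → R → V → Base: 18+15+10+12+10+11 = 76
Base → F → Z → U → V → R → Base: 18+15+10+2+10+1 = 56
Base → F → V → R → Z → U → Base: 18+7+10+4+10+13 = 62
Base → F → V → R → U → Z → Base: 18+7+10+12+10+5 = 62
… (46 more)
Base → F → U → V → Z → R → Base: 18+5+2+8+4+1 = 38  ← best
The minimum is 38.
One optimal route: Base → F → U → V → Z → R → Base (or its reverse).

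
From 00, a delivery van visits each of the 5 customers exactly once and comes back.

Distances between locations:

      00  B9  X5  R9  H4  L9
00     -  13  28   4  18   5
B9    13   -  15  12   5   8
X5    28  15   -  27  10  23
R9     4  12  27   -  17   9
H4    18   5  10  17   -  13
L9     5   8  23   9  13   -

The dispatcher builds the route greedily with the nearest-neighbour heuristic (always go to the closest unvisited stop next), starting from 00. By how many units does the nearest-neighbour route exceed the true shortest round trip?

00: R9=4, L9=5, B9=13, H4=18, X5=28 ⇒ R9
R9: L9=9, B9=12, H4=17, X5=27 ⇒ L9
L9: B9=8, H4=13, X5=23 ⇒ B9
B9: H4=5, X5=15 ⇒ H4
H4: X5=10 ⇒ X5
NN route 00 → R9 → L9 → B9 → H4 → X5 → 00 costs 64.
Optimal: 00 → R9 → B9 → X5 → H4 → L9 → 00 costs 59 (by enumerating all 60 distinct tours).
Excess = 64 − 59 = 5.

5 longer than the optimal tour.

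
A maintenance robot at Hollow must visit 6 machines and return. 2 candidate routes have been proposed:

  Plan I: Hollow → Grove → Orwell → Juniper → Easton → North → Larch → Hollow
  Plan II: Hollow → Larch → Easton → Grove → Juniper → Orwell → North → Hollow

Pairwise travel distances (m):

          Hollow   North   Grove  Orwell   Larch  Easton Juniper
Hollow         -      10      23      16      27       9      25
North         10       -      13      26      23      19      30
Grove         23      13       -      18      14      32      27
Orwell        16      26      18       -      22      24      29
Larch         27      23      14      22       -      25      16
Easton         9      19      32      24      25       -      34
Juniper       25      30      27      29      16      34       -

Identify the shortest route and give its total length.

Shortest is Plan I, total 173 m.

Plan I: 23 + 18 + 29 + 34 + 19 + 23 + 27 = 173
Plan II: 27 + 25 + 32 + 27 + 29 + 26 + 10 = 176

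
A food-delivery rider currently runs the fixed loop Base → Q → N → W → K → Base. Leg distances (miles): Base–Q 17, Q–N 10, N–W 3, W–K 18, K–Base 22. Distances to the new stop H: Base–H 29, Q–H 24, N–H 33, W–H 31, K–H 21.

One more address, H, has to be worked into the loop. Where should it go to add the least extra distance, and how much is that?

Insertion cost between consecutive stops i–j is d(i,H) + d(H,j) − d(i,j):
  between Base and Q: 29 + 24 − 17 = 36
  between Q and N: 24 + 33 − 10 = 47
  between N and W: 33 + 31 − 3 = 61
  between W and K: 31 + 21 − 18 = 34
  between K and Base: 21 + 29 − 22 = 28
Cheapest insertion is between K and Base, adding 28.
New total = 70 + 28 = 98.

Minimum extra distance: 28 miles, inserting H between K and Base.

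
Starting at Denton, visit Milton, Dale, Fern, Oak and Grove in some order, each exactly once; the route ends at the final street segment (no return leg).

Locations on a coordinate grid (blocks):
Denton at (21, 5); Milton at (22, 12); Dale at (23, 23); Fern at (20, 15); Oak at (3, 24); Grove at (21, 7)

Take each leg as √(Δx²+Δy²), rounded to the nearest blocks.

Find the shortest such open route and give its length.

There are 5! = 120 possible orderings.
Denton→Milton→Dale→Fern→Oak→Grove: 7+11+9+19+25 = 71
Denton→Milton→Dale→Fern→Grove→Oak: 7+11+9+8+25 = 60
Denton→Milton→Dale→Oak→Fern→Grove: 7+11+20+19+8 = 65
Denton→Milton→Dale→Oak→Grove→Fern: 7+11+20+25+8 = 71
Denton→Milton→Dale→Grove→Fern→Oak: 7+11+16+8+19 = 61
Denton→Milton→Dale→Grove→Oak→Fern: 7+11+16+25+19 = 78
Denton→Milton→Fern→Dale→Oak→Grove: 7+4+9+20+25 = 65
Denton→Milton→Fern→Dale→Grove→Oak: 7+4+9+16+25 = 61
Denton→Milton→Fern→Oak→Dale→Grove: 7+4+19+20+16 = 66
Denton→Milton→Fern→Oak→Grove→Dale: 7+4+19+25+16 = 71
Denton→Milton→Fern→Grove→Dale→Oak: 7+4+8+16+20 = 55
Denton→Milton→Fern→Grove→Oak→Dale: 7+4+8+25+20 = 64
Denton→Milton→Oak→Dale→Fern→Grove: 7+22+20+9+8 = 66
Denton→Milton→Oak→Dale→Grove→Fern: 7+22+20+16+8 = 73
… (106 more)
Denton→Grove→Milton→Fern→Dale→Oak: 2+5+4+9+20 = 40  ← best
The minimum is 40.
One shortest path: Denton → Grove → Milton → Fern → Dale → Oak.

40 blocks — the minimum one-way total.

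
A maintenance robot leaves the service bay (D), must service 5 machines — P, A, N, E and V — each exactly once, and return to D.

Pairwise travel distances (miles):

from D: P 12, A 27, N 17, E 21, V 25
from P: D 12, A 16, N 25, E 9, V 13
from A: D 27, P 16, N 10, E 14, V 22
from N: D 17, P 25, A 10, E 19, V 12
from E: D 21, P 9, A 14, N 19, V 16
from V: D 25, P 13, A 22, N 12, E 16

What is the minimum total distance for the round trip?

D → P → A → N → E → V → D: 12+16+10+19+16+25 = 98
D → P → A → N → V → E → D: 12+16+10+12+16+21 = 87
D → P → A → E → N → V → D: 12+16+14+19+12+25 = 98
D → P → A → E → V → N → D: 12+16+14+16+12+17 = 87
D → P → A → V → N → E → D: 12+16+22+12+19+21 = 102
D → P → A → V → E → N → D: 12+16+22+16+19+17 = 102
D → P → N → A → E → V → D: 12+25+10+14+16+25 = 102
D → P → N → A → V → E → D: 12+25+10+22+16+21 = 106
D → P → N → E → A → V → D: 12+25+19+14+22+25 = 117
D → P → N → E → V → A → D: 12+25+19+16+22+27 = 121
D → P → N → V → A → E → D: 12+25+12+22+14+21 = 106
D → P → N → V → E → A → D: 12+25+12+16+14+27 = 106
D → P → E → A → N → V → D: 12+9+14+10+12+25 = 82
D → P → E → A → V → N → D: 12+9+14+22+12+17 = 86
… (46 more)
The minimum is 82.
One optimal route: D → P → E → A → N → V → D (or its reverse).

Shortest round trip = 82 miles.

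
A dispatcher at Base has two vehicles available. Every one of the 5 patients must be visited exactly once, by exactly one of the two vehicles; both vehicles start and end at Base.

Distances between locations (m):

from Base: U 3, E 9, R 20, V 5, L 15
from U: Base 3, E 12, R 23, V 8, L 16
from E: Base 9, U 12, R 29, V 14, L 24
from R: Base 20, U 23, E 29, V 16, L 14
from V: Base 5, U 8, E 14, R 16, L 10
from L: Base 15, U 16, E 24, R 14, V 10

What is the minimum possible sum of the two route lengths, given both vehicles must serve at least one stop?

72 m — the smallest possible combined total.

Try each way of splitting the stops between the two vehicles (each non-empty) and, for each split, find the best tour for each vehicle:
  {U} + {E, R, V, L}: 6 + 67 = 73
  {E} + {U, R, V, L}: 18 + 54 = 72
  {U, E} + {R, V, L}: 24 + 49 = 73
  {R} + {U, E, V, L}: 40 + 52 = 92
  {U, R} + {E, V, L}: 46 + 48 = 94
  {E, R} + {U, V, L}: 58 + 34 = 92
  … (15 splits in total)
Best: vehicle 1 Base → E → Base = 18; vehicle 2 Base → U → L → R → V → Base = 54; combined 72.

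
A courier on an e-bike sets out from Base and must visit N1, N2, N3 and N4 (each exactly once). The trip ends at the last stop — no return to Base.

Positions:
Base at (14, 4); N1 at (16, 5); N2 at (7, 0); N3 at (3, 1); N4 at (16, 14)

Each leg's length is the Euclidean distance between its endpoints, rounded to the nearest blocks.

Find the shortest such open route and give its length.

32 blocks — the minimum one-way total.

There are 4! = 24 possible orderings.
Base→N1→N2→N3→N4: 2+10+4+18 = 34
Base→N1→N2→N4→N3: 2+10+17+18 = 47
Base→N1→N3→N2→N4: 2+14+4+17 = 37
Base→N1→N3→N4→N2: 2+14+18+17 = 51
Base→N1→N4→N2→N3: 2+9+17+4 = 32
Base→N1→N4→N3→N2: 2+9+18+4 = 33
Base→N2→N1→N3→N4: 8+10+14+18 = 50
Base→N2→N1→N4→N3: 8+10+9+18 = 45
Base→N2→N3→N1→N4: 8+4+14+9 = 35
Base→N2→N3→N4→N1: 8+4+18+9 = 39
Base→N2→N4→N1→N3: 8+17+9+14 = 48
Base→N2→N4→N3→N1: 8+17+18+14 = 57
Base→N3→N1→N2→N4: 11+14+10+17 = 52
Base→N3→N1→N4→N2: 11+14+9+17 = 51
… (10 more)
The minimum is 32.
One shortest path: Base → N1 → N4 → N2 → N3.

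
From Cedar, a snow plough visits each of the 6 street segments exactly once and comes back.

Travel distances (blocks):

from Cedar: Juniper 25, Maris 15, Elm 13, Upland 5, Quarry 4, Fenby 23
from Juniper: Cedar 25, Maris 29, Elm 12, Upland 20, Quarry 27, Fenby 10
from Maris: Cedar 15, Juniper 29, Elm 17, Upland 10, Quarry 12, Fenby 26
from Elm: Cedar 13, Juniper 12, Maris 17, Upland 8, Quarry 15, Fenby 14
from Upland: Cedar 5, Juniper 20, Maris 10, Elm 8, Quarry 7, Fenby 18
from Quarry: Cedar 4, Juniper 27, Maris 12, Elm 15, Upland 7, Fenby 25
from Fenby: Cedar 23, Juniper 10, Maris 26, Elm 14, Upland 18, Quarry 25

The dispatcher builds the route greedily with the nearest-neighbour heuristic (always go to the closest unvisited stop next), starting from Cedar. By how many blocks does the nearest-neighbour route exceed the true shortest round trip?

The nearest-neighbour route is 5 blocks longer than optimal.

Cedar: Quarry=4, Upland=5, Elm=13, Maris=15, Fenby=23, Juniper=25 ⇒ Quarry
Quarry: Upland=7, Maris=12, Elm=15, Fenby=25, Juniper=27 ⇒ Upland
Upland: Elm=8, Maris=10, Fenby=18, Juniper=20 ⇒ Elm
Elm: Juniper=12, Fenby=14, Maris=17 ⇒ Juniper
Juniper: Fenby=10, Maris=29 ⇒ Fenby
Fenby: Maris=26 ⇒ Maris
NN route Cedar → Quarry → Upland → Elm → Juniper → Fenby → Maris → Cedar costs 82.
Optimal: Cedar → Upland → Elm → Juniper → Fenby → Maris → Quarry → Cedar costs 77 (by enumerating all 360 distinct tours).
Excess = 82 − 77 = 5.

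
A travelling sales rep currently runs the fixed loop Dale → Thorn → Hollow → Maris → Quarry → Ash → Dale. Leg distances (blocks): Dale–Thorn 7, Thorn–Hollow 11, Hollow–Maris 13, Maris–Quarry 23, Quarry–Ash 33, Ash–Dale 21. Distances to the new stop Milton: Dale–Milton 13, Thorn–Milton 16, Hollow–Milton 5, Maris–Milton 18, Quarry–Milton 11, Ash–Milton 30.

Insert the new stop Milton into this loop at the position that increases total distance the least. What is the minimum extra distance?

Adding 6 blocks by placing Milton on the Maris–Quarry leg.

Insertion cost between consecutive stops i–j is d(i,Milton) + d(Milton,j) − d(i,j):
  between Dale and Thorn: 13 + 16 − 7 = 22
  between Thorn and Hollow: 16 + 5 − 11 = 10
  between Hollow and Maris: 5 + 18 − 13 = 10
  between Maris and Quarry: 18 + 11 − 23 = 6
  between Quarry and Ash: 11 + 30 − 33 = 8
  between Ash and Dale: 30 + 13 − 21 = 22
Cheapest insertion is between Maris and Quarry, adding 6.
New total = 108 + 6 = 114.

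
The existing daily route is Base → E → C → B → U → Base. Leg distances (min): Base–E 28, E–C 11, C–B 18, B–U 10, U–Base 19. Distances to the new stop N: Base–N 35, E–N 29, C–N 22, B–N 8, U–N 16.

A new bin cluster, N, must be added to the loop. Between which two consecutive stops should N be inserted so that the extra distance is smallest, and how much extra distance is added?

Minimum extra distance: 12 min, inserting N between C and B.

Insertion cost between consecutive stops i–j is d(i,N) + d(N,j) − d(i,j):
  between Base and E: 35 + 29 − 28 = 36
  between E and C: 29 + 22 − 11 = 40
  between C and B: 22 + 8 − 18 = 12
  between B and U: 8 + 16 − 10 = 14
  between U and Base: 16 + 35 − 19 = 32
Cheapest insertion is between C and B, adding 12.
New total = 86 + 12 = 98.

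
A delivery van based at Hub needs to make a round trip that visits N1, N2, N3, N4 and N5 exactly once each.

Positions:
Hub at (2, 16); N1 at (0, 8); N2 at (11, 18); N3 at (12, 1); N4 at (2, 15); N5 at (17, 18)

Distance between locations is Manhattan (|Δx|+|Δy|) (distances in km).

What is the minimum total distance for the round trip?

Shortest round trip = 68 km.

Hub-N1-N2-N3-N4-N5-Hub: 10+21+18+24+18+17 = 108
Hub-N1-N2-N3-N5-N4-Hub: 10+21+18+22+18+1 = 90
Hub-N1-N2-N4-N3-N5-Hub: 10+21+12+24+22+17 = 106
Hub-N1-N2-N4-N5-N3-Hub: 10+21+12+18+22+25 = 108
Hub-N1-N2-N5-N3-N4-Hub: 10+21+6+22+24+1 = 84
Hub-N1-N2-N5-N4-N3-Hub: 10+21+6+18+24+25 = 104
Hub-N1-N3-N2-N4-N5-Hub: 10+19+18+12+18+17 = 94
Hub-N1-N3-N2-N5-N4-Hub: 10+19+18+6+18+1 = 72
Hub-N1-N3-N4-N2-N5-Hub: 10+19+24+12+6+17 = 88
Hub-N1-N3-N4-N5-N2-Hub: 10+19+24+18+6+11 = 88
Hub-N1-N3-N5-N2-N4-Hub: 10+19+22+6+12+1 = 70
Hub-N1-N3-N5-N4-N2-Hub: 10+19+22+18+12+11 = 92
Hub-N1-N4-N2-N3-N5-Hub: 10+9+12+18+22+17 = 88
Hub-N1-N4-N2-N5-N3-Hub: 10+9+12+6+22+25 = 84
… (46 more)
Hub-N2-N5-N3-N1-N4-Hub: 11+6+22+19+9+1 = 68  ← best
The minimum is 68.
One optimal route: Hub → N2 → N5 → N3 → N1 → N4 → Hub (or its reverse).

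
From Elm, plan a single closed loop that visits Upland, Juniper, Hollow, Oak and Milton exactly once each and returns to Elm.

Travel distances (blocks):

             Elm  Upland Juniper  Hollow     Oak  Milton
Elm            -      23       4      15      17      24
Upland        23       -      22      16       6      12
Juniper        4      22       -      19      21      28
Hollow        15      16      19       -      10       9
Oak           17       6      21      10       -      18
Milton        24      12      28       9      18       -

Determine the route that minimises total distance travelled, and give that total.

Minimum total distance: 67 blocks.

There are 60 distinct closed tours to check (reversals are equivalent).
Elm-Upland-Juniper-Hollow-Oak-Milton-Elm: 23+22+19+10+18+24 = 116
Elm-Upland-Juniper-Hollow-Milton-Oak-Elm: 23+22+19+9+18+17 = 108
Elm-Upland-Juniper-Oak-Hollow-Milton-Elm: 23+22+21+10+9+24 = 109
Elm-Upland-Juniper-Oak-Milton-Hollow-Elm: 23+22+21+18+9+15 = 108
Elm-Upland-Juniper-Milton-Hollow-Oak-Elm: 23+22+28+9+10+17 = 109
Elm-Upland-Juniper-Milton-Oak-Hollow-Elm: 23+22+28+18+10+15 = 116
Elm-Upland-Hollow-Juniper-Oak-Milton-Elm: 23+16+19+21+18+24 = 121
Elm-Upland-Hollow-Juniper-Milton-Oak-Elm: 23+16+19+28+18+17 = 121
Elm-Upland-Hollow-Oak-Juniper-Milton-Elm: 23+16+10+21+28+24 = 122
Elm-Upland-Hollow-Oak-Milton-Juniper-Elm: 23+16+10+18+28+4 = 99
Elm-Upland-Hollow-Milton-Juniper-Oak-Elm: 23+16+9+28+21+17 = 114
Elm-Upland-Hollow-Milton-Oak-Juniper-Elm: 23+16+9+18+21+4 = 91
Elm-Upland-Oak-Juniper-Hollow-Milton-Elm: 23+6+21+19+9+24 = 102
Elm-Upland-Oak-Juniper-Milton-Hollow-Elm: 23+6+21+28+9+15 = 102
… (46 more)
Elm-Juniper-Hollow-Milton-Upland-Oak-Elm: 4+19+9+12+6+17 = 67  ← best
The minimum is 67.
One optimal route: Elm → Juniper → Hollow → Milton → Upland → Oak → Elm (or its reverse).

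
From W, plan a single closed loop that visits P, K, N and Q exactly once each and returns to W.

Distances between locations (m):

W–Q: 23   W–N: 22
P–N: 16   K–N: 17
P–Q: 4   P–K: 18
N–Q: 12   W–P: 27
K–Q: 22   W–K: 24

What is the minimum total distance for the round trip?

Shortest round trip = 80 m.

There are 12 distinct closed tours to check (reversals are equivalent).
W→P→K→N→Q→W: 27+18+17+12+23 = 97
W→P→K→Q→N→W: 27+18+22+12+22 = 101
W→P→N→K→Q→W: 27+16+17+22+23 = 105
W→P→N→Q→K→W: 27+16+12+22+24 = 101
W→P→Q→K→N→W: 27+4+22+17+22 = 92
W→P→Q→N→K→W: 27+4+12+17+24 = 84
W→K→P→N→Q→W: 24+18+16+12+23 = 93
W→K→P→Q→N→W: 24+18+4+12+22 = 80
W→K→N→P→Q→W: 24+17+16+4+23 = 84
W→K→Q→P→N→W: 24+22+4+16+22 = 88
W→N→P→K→Q→W: 22+16+18+22+23 = 101
W→N→K→P→Q→W: 22+17+18+4+23 = 84
The minimum is 80.
One optimal route: W → K → P → Q → N → W (or its reverse).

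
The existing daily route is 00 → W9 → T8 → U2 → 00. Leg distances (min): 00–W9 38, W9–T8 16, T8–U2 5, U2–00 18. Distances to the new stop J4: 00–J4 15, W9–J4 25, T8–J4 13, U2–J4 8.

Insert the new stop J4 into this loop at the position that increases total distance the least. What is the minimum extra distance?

Minimum extra distance: 2 min, inserting J4 between 00 and W9.

Insertion cost between consecutive stops i–j is d(i,J4) + d(J4,j) − d(i,j):
  between 00 and W9: 15 + 25 − 38 = 2
  between W9 and T8: 25 + 13 − 16 = 22
  between T8 and U2: 13 + 8 − 5 = 16
  between U2 and 00: 8 + 15 − 18 = 5
Cheapest insertion is between 00 and W9, adding 2.
New total = 77 + 2 = 79.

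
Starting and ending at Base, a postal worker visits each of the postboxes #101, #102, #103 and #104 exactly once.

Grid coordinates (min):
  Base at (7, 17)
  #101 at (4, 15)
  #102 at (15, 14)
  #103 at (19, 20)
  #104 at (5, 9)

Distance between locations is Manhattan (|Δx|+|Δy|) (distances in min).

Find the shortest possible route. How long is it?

There are 12 distinct closed tours to check (reversals are equivalent).
Base-#101-#102-#103-#104-Base: 5+12+10+25+10 = 62
Base-#101-#102-#104-#103-Base: 5+12+15+25+15 = 72
Base-#101-#103-#102-#104-Base: 5+20+10+15+10 = 60
Base-#101-#103-#104-#102-Base: 5+20+25+15+11 = 76
Base-#101-#104-#102-#103-Base: 5+7+15+10+15 = 52
Base-#101-#104-#103-#102-Base: 5+7+25+10+11 = 58
Base-#102-#101-#103-#104-Base: 11+12+20+25+10 = 78
Base-#102-#101-#104-#103-Base: 11+12+7+25+15 = 70
Base-#102-#103-#101-#104-Base: 11+10+20+7+10 = 58
Base-#102-#104-#101-#103-Base: 11+15+7+20+15 = 68
Base-#103-#101-#102-#104-Base: 15+20+12+15+10 = 72
Base-#103-#102-#101-#104-Base: 15+10+12+7+10 = 54
The minimum is 52.
One optimal route: Base → #101 → #104 → #102 → #103 → Base (or its reverse).

Shortest round trip = 52 min.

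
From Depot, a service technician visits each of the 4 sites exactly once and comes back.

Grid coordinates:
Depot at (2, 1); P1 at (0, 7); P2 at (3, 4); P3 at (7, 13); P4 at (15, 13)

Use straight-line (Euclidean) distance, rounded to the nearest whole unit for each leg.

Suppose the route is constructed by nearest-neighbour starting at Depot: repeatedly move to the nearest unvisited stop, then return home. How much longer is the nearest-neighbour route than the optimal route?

Excess over optimum: 1.

From Depot: P2=3, P1=6, P3=13, P4=18 → choose P2 (3).
From P2: P1=4, P3=10, P4=15 → choose P1 (4).
From P1: P3=9, P4=16 → choose P3 (9).
From P3: P4=8 → choose P4 (8).
NN route Depot → P2 → P1 → P3 → P4 → Depot costs 42.
Optimal: Depot → P1 → P3 → P4 → P2 → Depot costs 41 (by enumerating all 12 distinct tours).
Excess = 42 − 41 = 1.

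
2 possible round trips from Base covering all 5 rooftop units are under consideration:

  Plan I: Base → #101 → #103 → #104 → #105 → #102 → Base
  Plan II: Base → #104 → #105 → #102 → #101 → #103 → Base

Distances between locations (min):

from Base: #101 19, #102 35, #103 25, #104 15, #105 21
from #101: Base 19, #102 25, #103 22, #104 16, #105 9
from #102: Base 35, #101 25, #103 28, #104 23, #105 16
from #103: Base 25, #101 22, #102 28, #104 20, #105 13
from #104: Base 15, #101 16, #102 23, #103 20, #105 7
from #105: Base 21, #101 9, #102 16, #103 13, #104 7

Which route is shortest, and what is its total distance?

Plan I: 19 + 22 + 20 + 7 + 16 + 35 = 119
Plan II: 15 + 7 + 16 + 25 + 22 + 25 = 110

Shortest is Plan II, total 110 min.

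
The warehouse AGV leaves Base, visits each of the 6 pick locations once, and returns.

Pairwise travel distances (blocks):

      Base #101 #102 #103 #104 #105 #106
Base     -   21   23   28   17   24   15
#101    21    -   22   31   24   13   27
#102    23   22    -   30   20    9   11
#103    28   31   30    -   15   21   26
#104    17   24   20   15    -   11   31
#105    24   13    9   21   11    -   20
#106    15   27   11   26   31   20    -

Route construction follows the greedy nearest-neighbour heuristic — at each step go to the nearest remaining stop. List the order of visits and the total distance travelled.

113 blocks along Base → #106 → #102 → #105 → #104 → #103 → #101 → Base.

From Base: distances to unvisited — #106=15, #104=17, #101=21, #102=23, #105=24, #103=28. Nearest is #106 (15).
From #106: distances to unvisited — #102=11, #105=20, #103=26, #101=27, #104=31. Nearest is #102 (11).
From #102: distances to unvisited — #105=9, #104=20, #101=22, #103=30. Nearest is #105 (9).
From #105: distances to unvisited — #104=11, #101=13, #103=21. Nearest is #104 (11).
From #104: distances to unvisited — #103=15, #101=24. Nearest is #103 (15).
From #103: distances to unvisited — #101=31. Nearest is #101 (31).
Return #101→Base: 21.
Total = 15 + 11 + 9 + 11 + 15 + 31 + 21 = 113.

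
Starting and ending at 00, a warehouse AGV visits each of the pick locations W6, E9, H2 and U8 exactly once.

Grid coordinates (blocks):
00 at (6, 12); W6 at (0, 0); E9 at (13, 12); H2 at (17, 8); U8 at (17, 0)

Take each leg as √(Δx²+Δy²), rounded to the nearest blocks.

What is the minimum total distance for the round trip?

There are 12 distinct closed tours to check (reversals are equivalent).
00 - W6 - E9 - H2 - U8 - 00: 13+18+6+8+16 = 61
00 - W6 - E9 - U8 - H2 - 00: 13+18+13+8+12 = 64
00 - W6 - H2 - E9 - U8 - 00: 13+19+6+13+16 = 67
00 - W6 - H2 - U8 - E9 - 00: 13+19+8+13+7 = 60
00 - W6 - U8 - E9 - H2 - 00: 13+17+13+6+12 = 61
00 - W6 - U8 - H2 - E9 - 00: 13+17+8+6+7 = 51
00 - E9 - W6 - H2 - U8 - 00: 7+18+19+8+16 = 68
00 - E9 - W6 - U8 - H2 - 00: 7+18+17+8+12 = 62
00 - E9 - H2 - W6 - U8 - 00: 7+6+19+17+16 = 65
00 - E9 - U8 - W6 - H2 - 00: 7+13+17+19+12 = 68
00 - H2 - W6 - E9 - U8 - 00: 12+19+18+13+16 = 78
00 - H2 - E9 - W6 - U8 - 00: 12+6+18+17+16 = 69
The minimum is 51.
One optimal route: 00 → W6 → U8 → H2 → E9 → 00 (or its reverse).

Minimum total distance: 51 blocks.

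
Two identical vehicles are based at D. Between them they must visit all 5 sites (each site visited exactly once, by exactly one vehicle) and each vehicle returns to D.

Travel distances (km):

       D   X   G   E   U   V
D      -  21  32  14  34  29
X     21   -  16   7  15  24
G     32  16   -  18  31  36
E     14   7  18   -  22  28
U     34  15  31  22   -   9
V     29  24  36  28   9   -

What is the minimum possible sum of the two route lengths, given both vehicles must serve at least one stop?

There are 2^4 − 1 = 15 ways to divide the 5 stops into two non-empty groups. For each, the best each vehicle can do is its own shortest tour through its group:
  {X} + {G, E, U, V}: 42 + 101 = 143
  {G} + {X, E, U, V}: 64 + 74 = 138
  {X, G} + {E, U, V}: 69 + 74 = 143
  {E} + {X, G, U, V}: 28 + 101 = 129
  {X, E} + {G, U, V}: 42 + 101 = 143
  {G, E} + {X, U, V}: 64 + 74 = 138
  … (15 splits in total)
Best: vehicle 1 D → E → D = 28; vehicle 2 D → G → X → U → V → D = 101; combined 129.

129 km — the smallest possible combined total.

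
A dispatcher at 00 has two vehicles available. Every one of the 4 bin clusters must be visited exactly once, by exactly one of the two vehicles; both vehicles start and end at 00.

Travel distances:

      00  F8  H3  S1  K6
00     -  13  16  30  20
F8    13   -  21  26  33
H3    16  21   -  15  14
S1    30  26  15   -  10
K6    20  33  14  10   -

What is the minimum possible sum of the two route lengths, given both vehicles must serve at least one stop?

Check every non-empty split of the stops between the two vehicles; for each half take its own optimal tour:
  {F8} + {H3, S1, K6}: 26 + 61 = 87
  {H3} + {F8, S1, K6}: 32 + 69 = 101
  {F8, H3} + {S1, K6}: 50 + 60 = 110
  {S1} + {F8, H3, K6}: 60 + 68 = 128
  {F8, S1} + {H3, K6}: 69 + 50 = 119
  {H3, S1} + {F8, K6}: 61 + 66 = 127
  … (7 splits in total)
Best: vehicle 1 00 → F8 → 00 = 26; vehicle 2 00 → H3 → S1 → K6 → 00 = 61; combined 87.

87 — the smallest possible combined total.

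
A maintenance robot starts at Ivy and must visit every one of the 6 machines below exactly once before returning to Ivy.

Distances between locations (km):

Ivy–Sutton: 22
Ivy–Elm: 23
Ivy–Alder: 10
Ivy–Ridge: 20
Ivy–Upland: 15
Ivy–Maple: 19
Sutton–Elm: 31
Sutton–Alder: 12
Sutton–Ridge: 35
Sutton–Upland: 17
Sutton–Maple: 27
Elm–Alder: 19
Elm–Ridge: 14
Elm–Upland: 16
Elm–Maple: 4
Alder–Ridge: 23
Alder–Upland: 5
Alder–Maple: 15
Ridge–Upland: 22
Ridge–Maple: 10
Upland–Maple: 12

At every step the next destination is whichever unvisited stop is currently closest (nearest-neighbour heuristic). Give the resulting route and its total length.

Total distance 102 km via the nearest-neighbour route Ivy → Alder → Upland → Maple → Elm → Ridge → Sutton → Ivy.

Ivy → [Alder:10 / Upland:15 / Maple:19 / Ridge:20 / Sutton:22 / Elm:23] → Alder (10)
Alder → [Upland:5 / Sutton:12 / Maple:15 / Elm:19 / Ridge:23] → Upland (5)
Upland → [Maple:12 / Elm:16 / Sutton:17 / Ridge:22] → Maple (12)
Maple → [Elm:4 / Ridge:10 / Sutton:27] → Elm (4)
Elm → [Ridge:14 / Sutton:31] → Ridge (14)
Ridge → [Sutton:35] → Sutton (35)
Return Sutton→Ivy: 22.
Total = 10 + 5 + 12 + 4 + 14 + 35 + 22 = 102.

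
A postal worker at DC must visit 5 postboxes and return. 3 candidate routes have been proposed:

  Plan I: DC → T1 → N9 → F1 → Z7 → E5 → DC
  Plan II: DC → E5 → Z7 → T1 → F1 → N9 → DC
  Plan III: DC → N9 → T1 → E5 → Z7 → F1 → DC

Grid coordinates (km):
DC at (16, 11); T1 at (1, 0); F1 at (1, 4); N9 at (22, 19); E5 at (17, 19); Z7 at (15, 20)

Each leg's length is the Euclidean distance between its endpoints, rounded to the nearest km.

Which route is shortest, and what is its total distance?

Shortest is Plan II, total 74 km.

Plan I: 19 + 28 + 26 + 21 + 2 + 8 = 104
Plan II: 8 + 2 + 24 + 4 + 26 + 10 = 74
Plan III: 10 + 28 + 25 + 2 + 21 + 17 = 103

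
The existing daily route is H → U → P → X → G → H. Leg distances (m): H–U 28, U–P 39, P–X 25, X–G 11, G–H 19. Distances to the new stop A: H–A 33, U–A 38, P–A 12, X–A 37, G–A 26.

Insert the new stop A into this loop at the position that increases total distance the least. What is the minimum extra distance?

Minimum extra distance: 11 m, inserting A between U and P.

Insertion cost between consecutive stops i–j is d(i,A) + d(A,j) − d(i,j):
  between H and U: 33 + 38 − 28 = 43
  between U and P: 38 + 12 − 39 = 11
  between P and X: 12 + 37 − 25 = 24
  between X and G: 37 + 26 − 11 = 52
  between G and H: 26 + 33 − 19 = 40
Cheapest insertion is between U and P, adding 11.
New total = 122 + 11 = 133.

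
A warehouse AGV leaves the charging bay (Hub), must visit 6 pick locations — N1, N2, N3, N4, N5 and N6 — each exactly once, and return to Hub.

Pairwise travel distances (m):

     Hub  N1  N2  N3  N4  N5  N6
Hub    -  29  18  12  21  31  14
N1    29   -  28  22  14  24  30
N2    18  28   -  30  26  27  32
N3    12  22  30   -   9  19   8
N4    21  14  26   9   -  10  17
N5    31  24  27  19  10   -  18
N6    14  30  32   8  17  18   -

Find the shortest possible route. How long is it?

With 6 stops there are 6!/2 = 360 distinct round trips (a route and its reverse cost the same).
Hub-N1-N2-N3-N4-N5-N6-Hub: 29+28+30+9+10+18+14 = 138
Hub-N1-N2-N3-N4-N6-N5-Hub: 29+28+30+9+17+18+31 = 162
Hub-N1-N2-N3-N5-N4-N6-Hub: 29+28+30+19+10+17+14 = 147
Hub-N1-N2-N3-N5-N6-N4-Hub: 29+28+30+19+18+17+21 = 162
Hub-N1-N2-N3-N6-N4-N5-Hub: 29+28+30+8+17+10+31 = 153
Hub-N1-N2-N3-N6-N5-N4-Hub: 29+28+30+8+18+10+21 = 144
Hub-N1-N2-N4-N3-N5-N6-Hub: 29+28+26+9+19+18+14 = 143
Hub-N1-N2-N4-N3-N6-N5-Hub: 29+28+26+9+8+18+31 = 149
… (352 more)
Hub-N2-N1-N4-N5-N6-N3-Hub: 18+28+14+10+18+8+12 = 108  ← best
The minimum is 108.
One optimal route: Hub → N2 → N1 → N4 → N5 → N6 → N3 → Hub (or its reverse).

108 m — the shortest possible round trip.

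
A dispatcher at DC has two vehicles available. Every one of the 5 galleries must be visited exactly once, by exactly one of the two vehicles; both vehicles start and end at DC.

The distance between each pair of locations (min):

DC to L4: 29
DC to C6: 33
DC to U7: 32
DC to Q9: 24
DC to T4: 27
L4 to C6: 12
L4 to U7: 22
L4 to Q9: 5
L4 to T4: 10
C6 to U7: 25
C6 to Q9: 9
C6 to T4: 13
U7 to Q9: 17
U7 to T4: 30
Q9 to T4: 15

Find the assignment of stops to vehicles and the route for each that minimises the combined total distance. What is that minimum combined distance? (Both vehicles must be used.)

145 min — the smallest possible combined total.

Check every non-empty split of the stops between the two vehicles; for each half take its own optimal tour:
  {L4} + {C6, U7, Q9, T4}: 58 + 98 = 156
  {C6} + {L4, U7, Q9, T4}: 66 + 91 = 157
  {L4, C6} + {U7, Q9, T4}: 74 + 91 = 165
  {U7} + {L4, C6, Q9, T4}: 64 + 81 = 145
  {L4, U7} + {C6, Q9, T4}: 83 + 73 = 156
  {C6, U7} + {L4, Q9, T4}: 90 + 66 = 156
  … (15 splits in total)
Best: vehicle 1 DC → U7 → DC = 64; vehicle 2 DC → Q9 → L4 → C6 → T4 → DC = 81; combined 145.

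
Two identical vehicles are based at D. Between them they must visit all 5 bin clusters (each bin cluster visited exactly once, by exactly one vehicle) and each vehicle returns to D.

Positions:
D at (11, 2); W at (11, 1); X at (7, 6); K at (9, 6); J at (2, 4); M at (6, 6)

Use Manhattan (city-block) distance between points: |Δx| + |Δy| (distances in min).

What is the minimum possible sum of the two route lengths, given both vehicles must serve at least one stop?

Check every non-empty split of the stops between the two vehicles; for each half take its own optimal tour:
  {W} + {X, K, J, M}: 2 + 26 = 28
  {X} + {W, K, J, M}: 16 + 28 = 44
  {W, X} + {K, J, M}: 18 + 26 = 44
  {K} + {W, X, J, M}: 12 + 28 = 40
  {W, K} + {X, J, M}: 14 + 26 = 40
  {X, K} + {W, J, M}: 16 + 28 = 44
  … (15 splits in total)
Best: vehicle 1 D → W → D = 2; vehicle 2 D → K → X → M → J → D = 26; combined 28.

Minimum combined distance: 28 min.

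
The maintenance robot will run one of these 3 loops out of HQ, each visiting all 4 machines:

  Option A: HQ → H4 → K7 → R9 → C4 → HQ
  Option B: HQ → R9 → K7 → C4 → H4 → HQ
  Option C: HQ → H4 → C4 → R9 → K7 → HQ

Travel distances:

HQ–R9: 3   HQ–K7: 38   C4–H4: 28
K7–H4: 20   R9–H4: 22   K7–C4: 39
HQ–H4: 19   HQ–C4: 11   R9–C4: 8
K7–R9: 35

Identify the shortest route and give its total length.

Option A: 19 + 20 + 35 + 8 + 11 = 93
Option B: 3 + 35 + 39 + 28 + 19 = 124
Option C: 19 + 28 + 8 + 35 + 38 = 128

Shortest is Option A, total 93.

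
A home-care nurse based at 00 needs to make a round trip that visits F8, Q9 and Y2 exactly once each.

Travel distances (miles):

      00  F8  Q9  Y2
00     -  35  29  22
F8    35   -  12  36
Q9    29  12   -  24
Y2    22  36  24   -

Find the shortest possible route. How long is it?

There are 3 distinct closed tours to check (reversals are equivalent).
00→F8→Q9→Y2→00: 35+12+24+22 = 93
00→F8→Y2→Q9→00: 35+36+24+29 = 124
00→Q9→F8→Y2→00: 29+12+36+22 = 99
The minimum is 93.
One optimal route: 00 → F8 → Q9 → Y2 → 00 (or its reverse).

93 miles — the shortest possible round trip.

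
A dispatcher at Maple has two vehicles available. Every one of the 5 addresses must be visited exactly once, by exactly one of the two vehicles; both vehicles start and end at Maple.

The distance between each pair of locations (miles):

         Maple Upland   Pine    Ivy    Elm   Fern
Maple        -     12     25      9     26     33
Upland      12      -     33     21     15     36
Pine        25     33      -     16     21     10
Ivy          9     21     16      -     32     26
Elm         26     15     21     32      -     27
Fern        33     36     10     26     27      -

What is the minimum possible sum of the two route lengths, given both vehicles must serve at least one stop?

Minimum combined distance: 107 miles.

Check every non-empty split of the stops between the two vehicles; for each half take its own optimal tour:
  {Upland} + {Pine, Ivy, Elm, Fern}: 24 + 88 = 112
  {Pine} + {Upland, Ivy, Elm, Fern}: 50 + 89 = 139
  {Upland, Pine} + {Ivy, Elm, Fern}: 70 + 88 = 158
  {Ivy} + {Upland, Pine, Elm, Fern}: 18 + 89 = 107
  {Upland, Ivy} + {Pine, Elm, Fern}: 42 + 88 = 130
  {Pine, Ivy} + {Upland, Elm, Fern}: 50 + 87 = 137
  … (15 splits in total)
Best: vehicle 1 Maple → Ivy → Maple = 18; vehicle 2 Maple → Upland → Elm → Fern → Pine → Maple = 89; combined 107.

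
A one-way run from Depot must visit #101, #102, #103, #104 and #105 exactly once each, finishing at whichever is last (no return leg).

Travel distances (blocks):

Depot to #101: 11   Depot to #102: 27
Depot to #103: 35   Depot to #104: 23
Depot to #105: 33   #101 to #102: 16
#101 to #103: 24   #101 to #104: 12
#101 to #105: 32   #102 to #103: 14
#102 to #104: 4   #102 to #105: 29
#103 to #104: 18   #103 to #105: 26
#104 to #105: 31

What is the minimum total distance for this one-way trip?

There are 5! = 120 possible orderings.
Depot → #101 → #102 → #103 → #104 → #105: 11+16+14+18+31 = 90
Depot → #101 → #102 → #103 → #105 → #104: 11+16+14+26+31 = 98
Depot → #101 → #102 → #104 → #103 → #105: 11+16+4+18+26 = 75
Depot → #101 → #102 → #104 → #105 → #103: 11+16+4+31+26 = 88
Depot → #101 → #102 → #105 → #103 → #104: 11+16+29+26+18 = 100
Depot → #101 → #102 → #105 → #104 → #103: 11+16+29+31+18 = 105
Depot → #101 → #103 → #102 → #104 → #105: 11+24+14+4+31 = 84
Depot → #101 → #103 → #102 → #105 → #104: 11+24+14+29+31 = 109
Depot → #101 → #103 → #104 → #102 → #105: 11+24+18+4+29 = 86
Depot → #101 → #103 → #104 → #105 → #102: 11+24+18+31+29 = 113
Depot → #101 → #103 → #105 → #102 → #104: 11+24+26+29+4 = 94
Depot → #101 → #103 → #105 → #104 → #102: 11+24+26+31+4 = 96
Depot → #101 → #104 → #102 → #103 → #105: 11+12+4+14+26 = 67
Depot → #101 → #104 → #102 → #105 → #103: 11+12+4+29+26 = 82
… (106 more)
The minimum is 67.
One shortest path: Depot → #101 → #104 → #102 → #103 → #105.

Minimum one-way distance = 67 blocks.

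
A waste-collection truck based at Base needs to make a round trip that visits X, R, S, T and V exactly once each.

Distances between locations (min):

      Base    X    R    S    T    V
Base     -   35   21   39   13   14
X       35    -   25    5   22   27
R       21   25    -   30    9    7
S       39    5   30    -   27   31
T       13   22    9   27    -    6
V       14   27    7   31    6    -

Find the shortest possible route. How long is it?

Base - X - R - S - T - V - Base: 35+25+30+27+6+14 = 137
Base - X - R - S - V - T - Base: 35+25+30+31+6+13 = 140
Base - X - R - T - S - V - Base: 35+25+9+27+31+14 = 141
Base - X - R - T - V - S - Base: 35+25+9+6+31+39 = 145
Base - X - R - V - S - T - Base: 35+25+7+31+27+13 = 138
Base - X - R - V - T - S - Base: 35+25+7+6+27+39 = 139
Base - X - S - R - T - V - Base: 35+5+30+9+6+14 = 99
Base - X - S - R - V - T - Base: 35+5+30+7+6+13 = 96
Base - X - S - T - R - V - Base: 35+5+27+9+7+14 = 97
Base - X - S - T - V - R - Base: 35+5+27+6+7+21 = 101
Base - X - S - V - R - T - Base: 35+5+31+7+9+13 = 100
Base - X - S - V - T - R - Base: 35+5+31+6+9+21 = 107
Base - X - T - R - S - V - Base: 35+22+9+30+31+14 = 141
Base - X - T - R - V - S - Base: 35+22+9+7+31+39 = 143
… (46 more)
Base - T - X - S - R - V - Base: 13+22+5+30+7+14 = 91  ← best
The minimum is 91.
One optimal route: Base → T → X → S → R → V → Base (or its reverse).

Shortest round trip = 91 min.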